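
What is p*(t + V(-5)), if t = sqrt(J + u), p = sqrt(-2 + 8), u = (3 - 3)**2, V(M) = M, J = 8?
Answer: sqrt(6)*(-5 + 2*sqrt(2)) ≈ -5.3192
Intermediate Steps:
u = 0 (u = 0**2 = 0)
p = sqrt(6) ≈ 2.4495
t = 2*sqrt(2) (t = sqrt(8 + 0) = sqrt(8) = 2*sqrt(2) ≈ 2.8284)
p*(t + V(-5)) = sqrt(6)*(2*sqrt(2) - 5) = sqrt(6)*(-5 + 2*sqrt(2))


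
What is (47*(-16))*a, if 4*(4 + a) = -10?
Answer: 4888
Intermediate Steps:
a = -13/2 (a = -4 + (¼)*(-10) = -4 - 5/2 = -13/2 ≈ -6.5000)
(47*(-16))*a = (47*(-16))*(-13/2) = -752*(-13/2) = 4888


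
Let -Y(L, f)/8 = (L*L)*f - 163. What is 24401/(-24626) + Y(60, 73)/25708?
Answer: -13092222751/158271302 ≈ -82.720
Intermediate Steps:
Y(L, f) = 1304 - 8*f*L**2 (Y(L, f) = -8*((L*L)*f - 163) = -8*(L**2*f - 163) = -8*(f*L**2 - 163) = -8*(-163 + f*L**2) = 1304 - 8*f*L**2)
24401/(-24626) + Y(60, 73)/25708 = 24401/(-24626) + (1304 - 8*73*60**2)/25708 = 24401*(-1/24626) + (1304 - 8*73*3600)*(1/25708) = -24401/24626 + (1304 - 2102400)*(1/25708) = -24401/24626 - 2101096*1/25708 = -24401/24626 - 525274/6427 = -13092222751/158271302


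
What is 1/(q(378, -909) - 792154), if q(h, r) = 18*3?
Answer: -1/792100 ≈ -1.2625e-6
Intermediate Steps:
q(h, r) = 54
1/(q(378, -909) - 792154) = 1/(54 - 792154) = 1/(-792100) = -1/792100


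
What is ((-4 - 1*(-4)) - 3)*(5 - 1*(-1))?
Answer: -18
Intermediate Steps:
((-4 - 1*(-4)) - 3)*(5 - 1*(-1)) = ((-4 + 4) - 3)*(5 + 1) = (0 - 3)*6 = -3*6 = -18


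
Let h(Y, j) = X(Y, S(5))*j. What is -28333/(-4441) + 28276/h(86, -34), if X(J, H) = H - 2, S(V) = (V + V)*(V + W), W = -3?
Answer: -27058480/679473 ≈ -39.823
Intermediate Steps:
S(V) = 2*V*(-3 + V) (S(V) = (V + V)*(V - 3) = (2*V)*(-3 + V) = 2*V*(-3 + V))
X(J, H) = -2 + H
h(Y, j) = 18*j (h(Y, j) = (-2 + 2*5*(-3 + 5))*j = (-2 + 2*5*2)*j = (-2 + 20)*j = 18*j)
-28333/(-4441) + 28276/h(86, -34) = -28333/(-4441) + 28276/((18*(-34))) = -28333*(-1/4441) + 28276/(-612) = 28333/4441 + 28276*(-1/612) = 28333/4441 - 7069/153 = -27058480/679473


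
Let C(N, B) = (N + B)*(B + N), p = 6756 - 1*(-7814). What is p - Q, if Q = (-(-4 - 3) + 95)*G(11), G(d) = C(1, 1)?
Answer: 14162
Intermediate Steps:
p = 14570 (p = 6756 + 7814 = 14570)
C(N, B) = (B + N)**2 (C(N, B) = (B + N)*(B + N) = (B + N)**2)
G(d) = 4 (G(d) = (1 + 1)**2 = 2**2 = 4)
Q = 408 (Q = (-(-4 - 3) + 95)*4 = (-1*(-7) + 95)*4 = (7 + 95)*4 = 102*4 = 408)
p - Q = 14570 - 1*408 = 14570 - 408 = 14162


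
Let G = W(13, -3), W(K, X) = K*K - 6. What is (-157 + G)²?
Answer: 36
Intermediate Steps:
W(K, X) = -6 + K² (W(K, X) = K² - 6 = -6 + K²)
G = 163 (G = -6 + 13² = -6 + 169 = 163)
(-157 + G)² = (-157 + 163)² = 6² = 36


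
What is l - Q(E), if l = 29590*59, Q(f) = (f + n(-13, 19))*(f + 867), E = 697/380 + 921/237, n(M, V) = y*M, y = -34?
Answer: 1221194513531531/901200400 ≈ 1.3551e+6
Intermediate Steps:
n(M, V) = -34*M
E = 171723/30020 (E = 697*(1/380) + 921*(1/237) = 697/380 + 307/79 = 171723/30020 ≈ 5.7203)
Q(f) = (442 + f)*(867 + f) (Q(f) = (f - 34*(-13))*(f + 867) = (f + 442)*(867 + f) = (442 + f)*(867 + f))
l = 1745810
l - Q(E) = 1745810 - (383214 + (171723/30020)² + 1309*(171723/30020)) = 1745810 - (383214 + 29488788729/901200400 + 224785407/30020) = 1745810 - 1*352130156792469/901200400 = 1745810 - 352130156792469/901200400 = 1221194513531531/901200400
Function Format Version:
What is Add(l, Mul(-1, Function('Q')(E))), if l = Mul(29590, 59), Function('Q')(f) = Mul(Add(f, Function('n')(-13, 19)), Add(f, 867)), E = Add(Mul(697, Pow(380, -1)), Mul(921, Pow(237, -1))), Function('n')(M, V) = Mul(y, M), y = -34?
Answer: Rational(1221194513531531, 901200400) ≈ 1.3551e+6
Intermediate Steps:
Function('n')(M, V) = Mul(-34, M)
E = Rational(171723, 30020) (E = Add(Mul(697, Rational(1, 380)), Mul(921, Rational(1, 237))) = Add(Rational(697, 380), Rational(307, 79)) = Rational(171723, 30020) ≈ 5.7203)
Function('Q')(f) = Mul(Add(442, f), Add(867, f)) (Function('Q')(f) = Mul(Add(f, Mul(-34, -13)), Add(f, 867)) = Mul(Add(f, 442), Add(867, f)) = Mul(Add(442, f), Add(867, f)))
l = 1745810
Add(l, Mul(-1, Function('Q')(E))) = Add(1745810, Mul(-1, Add(383214, Pow(Rational(171723, 30020), 2), Mul(1309, Rational(171723, 30020))))) = Add(1745810, Mul(-1, Add(383214, Rational(29488788729, 901200400), Rational(224785407, 30020)))) = Add(1745810, Mul(-1, Rational(352130156792469, 901200400))) = Add(1745810, Rational(-352130156792469, 901200400)) = Rational(1221194513531531, 901200400)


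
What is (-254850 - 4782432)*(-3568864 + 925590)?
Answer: 13314916541268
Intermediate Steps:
(-254850 - 4782432)*(-3568864 + 925590) = -5037282*(-2643274) = 13314916541268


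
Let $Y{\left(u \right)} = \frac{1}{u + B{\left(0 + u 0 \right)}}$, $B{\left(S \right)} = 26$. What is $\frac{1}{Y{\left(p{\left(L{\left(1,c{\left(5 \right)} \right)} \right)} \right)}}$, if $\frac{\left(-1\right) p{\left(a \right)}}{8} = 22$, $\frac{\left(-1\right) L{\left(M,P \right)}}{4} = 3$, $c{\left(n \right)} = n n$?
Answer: $-150$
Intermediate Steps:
$c{\left(n \right)} = n^{2}$
$L{\left(M,P \right)} = -12$ ($L{\left(M,P \right)} = \left(-4\right) 3 = -12$)
$p{\left(a \right)} = -176$ ($p{\left(a \right)} = \left(-8\right) 22 = -176$)
$Y{\left(u \right)} = \frac{1}{26 + u}$ ($Y{\left(u \right)} = \frac{1}{u + 26} = \frac{1}{26 + u}$)
$\frac{1}{Y{\left(p{\left(L{\left(1,c{\left(5 \right)} \right)} \right)} \right)}} = \frac{1}{\frac{1}{26 - 176}} = \frac{1}{\frac{1}{-150}} = \frac{1}{- \frac{1}{150}} = -150$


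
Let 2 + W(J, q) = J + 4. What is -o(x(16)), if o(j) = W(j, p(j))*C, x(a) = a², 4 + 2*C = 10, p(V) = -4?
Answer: -774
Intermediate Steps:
C = 3 (C = -2 + (½)*10 = -2 + 5 = 3)
W(J, q) = 2 + J (W(J, q) = -2 + (J + 4) = -2 + (4 + J) = 2 + J)
o(j) = 6 + 3*j (o(j) = (2 + j)*3 = 6 + 3*j)
-o(x(16)) = -(6 + 3*16²) = -(6 + 3*256) = -(6 + 768) = -1*774 = -774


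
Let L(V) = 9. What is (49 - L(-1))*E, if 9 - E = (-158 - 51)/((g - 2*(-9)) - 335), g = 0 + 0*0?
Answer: 105760/317 ≈ 333.63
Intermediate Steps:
g = 0 (g = 0 + 0 = 0)
E = 2644/317 (E = 9 - (-158 - 51)/((0 - 2*(-9)) - 335) = 9 - (-209)/((0 + 18) - 335) = 9 - (-209)/(18 - 335) = 9 - (-209)/(-317) = 9 - (-209)*(-1)/317 = 9 - 1*209/317 = 9 - 209/317 = 2644/317 ≈ 8.3407)
(49 - L(-1))*E = (49 - 1*9)*(2644/317) = (49 - 9)*(2644/317) = 40*(2644/317) = 105760/317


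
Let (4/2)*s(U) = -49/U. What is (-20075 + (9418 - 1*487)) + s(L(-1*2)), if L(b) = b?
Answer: -44527/4 ≈ -11132.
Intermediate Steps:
s(U) = -49/(2*U) (s(U) = (-49/U)/2 = -49/(2*U))
(-20075 + (9418 - 1*487)) + s(L(-1*2)) = (-20075 + (9418 - 1*487)) - 49/(2*((-1*2))) = (-20075 + (9418 - 487)) - 49/2/(-2) = (-20075 + 8931) - 49/2*(-½) = -11144 + 49/4 = -44527/4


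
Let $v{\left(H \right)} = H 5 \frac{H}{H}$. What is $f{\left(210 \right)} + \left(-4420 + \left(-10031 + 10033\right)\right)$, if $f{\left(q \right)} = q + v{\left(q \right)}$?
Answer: $-3158$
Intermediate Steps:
$v{\left(H \right)} = 5 H$ ($v{\left(H \right)} = 5 H 1 = 5 H$)
$f{\left(q \right)} = 6 q$ ($f{\left(q \right)} = q + 5 q = 6 q$)
$f{\left(210 \right)} + \left(-4420 + \left(-10031 + 10033\right)\right) = 6 \cdot 210 + \left(-4420 + \left(-10031 + 10033\right)\right) = 1260 + \left(-4420 + 2\right) = 1260 - 4418 = -3158$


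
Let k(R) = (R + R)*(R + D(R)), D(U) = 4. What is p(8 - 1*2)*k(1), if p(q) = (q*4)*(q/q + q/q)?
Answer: 480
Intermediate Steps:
k(R) = 2*R*(4 + R) (k(R) = (R + R)*(R + 4) = (2*R)*(4 + R) = 2*R*(4 + R))
p(q) = 8*q (p(q) = (4*q)*(1 + 1) = (4*q)*2 = 8*q)
p(8 - 1*2)*k(1) = (8*(8 - 1*2))*(2*1*(4 + 1)) = (8*(8 - 2))*(2*1*5) = (8*6)*10 = 48*10 = 480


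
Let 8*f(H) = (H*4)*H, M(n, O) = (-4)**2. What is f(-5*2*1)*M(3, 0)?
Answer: 800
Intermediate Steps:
M(n, O) = 16
f(H) = H**2/2 (f(H) = ((H*4)*H)/8 = ((4*H)*H)/8 = (4*H**2)/8 = H**2/2)
f(-5*2*1)*M(3, 0) = ((-5*2*1)**2/2)*16 = ((-10*1)**2/2)*16 = ((1/2)*(-10)**2)*16 = ((1/2)*100)*16 = 50*16 = 800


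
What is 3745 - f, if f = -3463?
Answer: 7208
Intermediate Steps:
3745 - f = 3745 - 1*(-3463) = 3745 + 3463 = 7208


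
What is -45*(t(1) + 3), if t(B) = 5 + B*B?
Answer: -405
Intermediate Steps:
t(B) = 5 + B²
-45*(t(1) + 3) = -45*((5 + 1²) + 3) = -45*((5 + 1) + 3) = -45*(6 + 3) = -45*9 = -405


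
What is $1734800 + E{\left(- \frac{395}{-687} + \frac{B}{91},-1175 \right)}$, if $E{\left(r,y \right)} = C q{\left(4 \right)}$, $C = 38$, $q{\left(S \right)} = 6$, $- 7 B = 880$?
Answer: $1735028$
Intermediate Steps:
$B = - \frac{880}{7}$ ($B = \left(- \frac{1}{7}\right) 880 = - \frac{880}{7} \approx -125.71$)
$E{\left(r,y \right)} = 228$ ($E{\left(r,y \right)} = 38 \cdot 6 = 228$)
$1734800 + E{\left(- \frac{395}{-687} + \frac{B}{91},-1175 \right)} = 1734800 + 228 = 1735028$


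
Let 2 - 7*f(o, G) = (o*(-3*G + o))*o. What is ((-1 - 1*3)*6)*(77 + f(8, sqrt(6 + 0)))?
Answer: -696/7 - 4608*sqrt(6)/7 ≈ -1711.9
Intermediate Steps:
f(o, G) = 2/7 - o**2*(o - 3*G)/7 (f(o, G) = 2/7 - o*(-3*G + o)*o/7 = 2/7 - o*(o - 3*G)*o/7 = 2/7 - o**2*(o - 3*G)/7)
((-1 - 1*3)*6)*(77 + f(8, sqrt(6 + 0))) = ((-1 - 1*3)*6)*(77 + (2/7 - 1/7*8**3 + (3/7)*sqrt(6 + 0)*8**2)) = ((-1 - 3)*6)*(77 + (2/7 - 1/7*512 + (3/7)*sqrt(6)*64)) = (-4*6)*(77 + (2/7 - 512/7 + 192*sqrt(6)/7)) = -24*(77 + (-510/7 + 192*sqrt(6)/7)) = -24*(29/7 + 192*sqrt(6)/7) = -696/7 - 4608*sqrt(6)/7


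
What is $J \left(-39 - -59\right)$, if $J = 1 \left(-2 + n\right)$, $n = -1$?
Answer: $-60$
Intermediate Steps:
$J = -3$ ($J = 1 \left(-2 - 1\right) = 1 \left(-3\right) = -3$)
$J \left(-39 - -59\right) = - 3 \left(-39 - -59\right) = - 3 \left(-39 + 59\right) = \left(-3\right) 20 = -60$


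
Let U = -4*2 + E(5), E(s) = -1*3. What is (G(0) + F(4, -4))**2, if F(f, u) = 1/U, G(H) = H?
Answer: 1/121 ≈ 0.0082645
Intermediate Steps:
E(s) = -3
U = -11 (U = -4*2 - 3 = -8 - 3 = -11)
F(f, u) = -1/11 (F(f, u) = 1/(-11) = -1/11)
(G(0) + F(4, -4))**2 = (0 - 1/11)**2 = (-1/11)**2 = 1/121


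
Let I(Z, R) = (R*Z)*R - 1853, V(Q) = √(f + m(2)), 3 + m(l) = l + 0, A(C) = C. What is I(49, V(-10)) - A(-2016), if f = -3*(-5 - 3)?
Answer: 1290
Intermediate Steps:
m(l) = -3 + l (m(l) = -3 + (l + 0) = -3 + l)
f = 24 (f = -3*(-8) = 24)
V(Q) = √23 (V(Q) = √(24 + (-3 + 2)) = √(24 - 1) = √23)
I(Z, R) = -1853 + Z*R² (I(Z, R) = Z*R² - 1853 = -1853 + Z*R²)
I(49, V(-10)) - A(-2016) = (-1853 + 49*(√23)²) - 1*(-2016) = (-1853 + 49*23) + 2016 = (-1853 + 1127) + 2016 = -726 + 2016 = 1290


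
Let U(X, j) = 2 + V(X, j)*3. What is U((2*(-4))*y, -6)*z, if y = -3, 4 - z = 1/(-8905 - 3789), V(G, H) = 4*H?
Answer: -1777195/6347 ≈ -280.01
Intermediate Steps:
z = 50777/12694 (z = 4 - 1/(-8905 - 3789) = 4 - 1/(-12694) = 4 - 1*(-1/12694) = 4 + 1/12694 = 50777/12694 ≈ 4.0001)
U(X, j) = 2 + 12*j (U(X, j) = 2 + (4*j)*3 = 2 + 12*j)
U((2*(-4))*y, -6)*z = (2 + 12*(-6))*(50777/12694) = (2 - 72)*(50777/12694) = -70*50777/12694 = -1777195/6347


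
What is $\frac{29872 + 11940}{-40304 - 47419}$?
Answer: $- \frac{41812}{87723} \approx -0.47664$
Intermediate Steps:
$\frac{29872 + 11940}{-40304 - 47419} = \frac{41812}{-87723} = 41812 \left(- \frac{1}{87723}\right) = - \frac{41812}{87723}$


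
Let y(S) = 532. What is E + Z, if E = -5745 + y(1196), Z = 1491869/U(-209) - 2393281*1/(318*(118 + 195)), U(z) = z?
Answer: -257435869853/20802606 ≈ -12375.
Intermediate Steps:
Z = -148991884775/20802606 (Z = 1491869/(-209) - 2393281*1/(318*(118 + 195)) = 1491869*(-1/209) - 2393281/(313*318) = -1491869/209 - 2393281/99534 = -148991884775/20802606 ≈ -7162.2)
E = -5213 (E = -5745 + 532 = -5213)
E + Z = -5213 - 148991884775/20802606 = -257435869853/20802606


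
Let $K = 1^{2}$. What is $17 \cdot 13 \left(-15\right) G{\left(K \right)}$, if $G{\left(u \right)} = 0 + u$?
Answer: $-3315$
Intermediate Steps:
$K = 1$
$G{\left(u \right)} = u$
$17 \cdot 13 \left(-15\right) G{\left(K \right)} = 17 \cdot 13 \left(-15\right) 1 = 221 \left(-15\right) 1 = \left(-3315\right) 1 = -3315$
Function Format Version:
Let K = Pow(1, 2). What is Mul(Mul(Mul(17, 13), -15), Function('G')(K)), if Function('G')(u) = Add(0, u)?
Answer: -3315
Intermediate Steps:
K = 1
Function('G')(u) = u
Mul(Mul(Mul(17, 13), -15), Function('G')(K)) = Mul(Mul(Mul(17, 13), -15), 1) = Mul(Mul(221, -15), 1) = Mul(-3315, 1) = -3315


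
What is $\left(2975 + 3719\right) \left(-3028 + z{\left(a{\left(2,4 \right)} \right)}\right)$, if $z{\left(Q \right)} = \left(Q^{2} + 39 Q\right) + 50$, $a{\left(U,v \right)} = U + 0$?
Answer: $-19385824$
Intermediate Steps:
$a{\left(U,v \right)} = U$
$z{\left(Q \right)} = 50 + Q^{2} + 39 Q$
$\left(2975 + 3719\right) \left(-3028 + z{\left(a{\left(2,4 \right)} \right)}\right) = \left(2975 + 3719\right) \left(-3028 + \left(50 + 2^{2} + 39 \cdot 2\right)\right) = 6694 \left(-3028 + \left(50 + 4 + 78\right)\right) = 6694 \left(-3028 + 132\right) = 6694 \left(-2896\right) = -19385824$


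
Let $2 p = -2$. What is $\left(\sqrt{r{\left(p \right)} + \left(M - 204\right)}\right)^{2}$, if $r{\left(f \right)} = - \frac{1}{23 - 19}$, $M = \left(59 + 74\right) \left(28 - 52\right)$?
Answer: $- \frac{13585}{4} \approx -3396.3$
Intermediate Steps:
$p = -1$ ($p = \frac{1}{2} \left(-2\right) = -1$)
$M = -3192$ ($M = 133 \left(-24\right) = -3192$)
$r{\left(f \right)} = - \frac{1}{4}$
$\left(\sqrt{r{\left(p \right)} + \left(M - 204\right)}\right)^{2} = \left(\sqrt{- \frac{1}{4} - 3396}\right)^{2} = \left(\sqrt{- \frac{13585}{4}}\right)^{2} = \left(\frac{i \sqrt{13585}}{2}\right)^{2} = - \frac{13585}{4}$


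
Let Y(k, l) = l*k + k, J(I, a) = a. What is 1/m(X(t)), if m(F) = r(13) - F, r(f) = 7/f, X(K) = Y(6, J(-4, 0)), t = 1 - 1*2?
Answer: -13/71 ≈ -0.18310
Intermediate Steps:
Y(k, l) = k + k*l (Y(k, l) = k*l + k = k + k*l)
t = -1 (t = 1 - 2 = -1)
X(K) = 6 (X(K) = 6*(1 + 0) = 6*1 = 6)
m(F) = 7/13 - F
1/m(X(t)) = 1/(7/13 - 1*6) = 1/(7/13 - 6) = 1/(-71/13) = -13/71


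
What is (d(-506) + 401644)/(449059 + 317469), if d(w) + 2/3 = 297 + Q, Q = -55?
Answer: 150707/287448 ≈ 0.52429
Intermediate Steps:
d(w) = 724/3 (d(w) = -2/3 + (297 - 55) = -2/3 + 242 = 724/3)
(d(-506) + 401644)/(449059 + 317469) = (724/3 + 401644)/(449059 + 317469) = (1205656/3)/766528 = (1205656/3)*(1/766528) = 150707/287448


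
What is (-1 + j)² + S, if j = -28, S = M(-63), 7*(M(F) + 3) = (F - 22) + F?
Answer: 5718/7 ≈ 816.86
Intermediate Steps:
M(F) = -43/7 + 2*F/7 (M(F) = -3 + ((F - 22) + F)/7 = -3 + ((-22 + F) + F)/7 = -3 + (-22 + 2*F)/7 = -3 + (-22/7 + 2*F/7) = -43/7 + 2*F/7)
S = -169/7 (S = -43/7 + (2/7)*(-63) = -43/7 - 18 = -169/7 ≈ -24.143)
(-1 + j)² + S = (-1 - 28)² - 169/7 = (-29)² - 169/7 = 841 - 169/7 = 5718/7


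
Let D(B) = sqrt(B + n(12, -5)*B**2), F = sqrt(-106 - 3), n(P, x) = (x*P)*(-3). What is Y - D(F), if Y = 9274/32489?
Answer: 9274/32489 - 109**(1/4)*sqrt(I - 180*sqrt(109)) ≈ 0.24818 - 140.07*I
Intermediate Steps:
n(P, x) = -3*P*x (n(P, x) = (P*x)*(-3) = -3*P*x)
F = I*sqrt(109) (F = sqrt(-109) = I*sqrt(109) ≈ 10.44*I)
Y = 9274/32489 (Y = 9274*(1/32489) = 9274/32489 ≈ 0.28545)
D(B) = sqrt(B + 180*B**2) (D(B) = sqrt(B + (-3*12*(-5))*B**2) = sqrt(B + 180*B**2))
Y - D(F) = 9274/32489 - sqrt((I*sqrt(109))*(1 + 180*(I*sqrt(109)))) = 9274/32489 - sqrt((I*sqrt(109))*(1 + 180*I*sqrt(109))) = 9274/32489 - sqrt(I*sqrt(109)*(1 + 180*I*sqrt(109))) = 9274/32489 - 109**(1/4)*sqrt(I*(1 + 180*I*sqrt(109)))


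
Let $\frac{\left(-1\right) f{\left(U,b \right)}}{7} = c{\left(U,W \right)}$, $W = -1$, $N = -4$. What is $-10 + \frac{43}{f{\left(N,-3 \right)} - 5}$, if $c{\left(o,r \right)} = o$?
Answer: $- \frac{187}{23} \approx -8.1304$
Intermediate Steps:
$f{\left(U,b \right)} = - 7 U$
$-10 + \frac{43}{f{\left(N,-3 \right)} - 5} = -10 + \frac{43}{\left(-7\right) \left(-4\right) - 5} = -10 + \frac{43}{28 - 5} = -10 + \frac{43}{23} = - \frac{187}{23}$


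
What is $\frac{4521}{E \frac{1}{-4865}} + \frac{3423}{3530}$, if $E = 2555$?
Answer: $- \frac{2218069191}{257690} \approx -8607.5$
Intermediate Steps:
$\frac{4521}{E \frac{1}{-4865}} + \frac{3423}{3530} = \frac{4521}{2555 \frac{1}{-4865}} + \frac{3423}{3530} = \frac{4521}{2555 \left(- \frac{1}{4865}\right)} + 3423 \cdot \frac{1}{3530} = \frac{4521}{- \frac{73}{139}} + \frac{3423}{3530} = 4521 \left(- \frac{139}{73}\right) + \frac{3423}{3530} = - \frac{628419}{73} + \frac{3423}{3530} = - \frac{2218069191}{257690}$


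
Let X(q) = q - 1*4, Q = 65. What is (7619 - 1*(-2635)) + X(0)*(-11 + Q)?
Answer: 10038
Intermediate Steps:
X(q) = -4 + q (X(q) = q - 4 = -4 + q)
(7619 - 1*(-2635)) + X(0)*(-11 + Q) = (7619 - 1*(-2635)) + (-4 + 0)*(-11 + 65) = (7619 + 2635) - 4*54 = 10254 - 216 = 10038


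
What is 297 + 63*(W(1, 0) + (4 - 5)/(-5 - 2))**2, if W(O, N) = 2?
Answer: 4104/7 ≈ 586.29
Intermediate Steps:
297 + 63*(W(1, 0) + (4 - 5)/(-5 - 2))**2 = 297 + 63*(2 + (4 - 5)/(-5 - 2))**2 = 297 + 63*(2 - 1/(-7))**2 = 297 + 63*(2 - 1*(-1/7))**2 = 297 + 63*(2 + 1/7)**2 = 297 + 63*(15/7)**2 = 297 + 63*(225/49) = 297 + 2025/7 = 4104/7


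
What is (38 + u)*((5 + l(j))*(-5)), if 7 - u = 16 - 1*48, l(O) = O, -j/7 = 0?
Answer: -1925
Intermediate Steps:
j = 0 (j = -7*0 = 0)
u = 39 (u = 7 - (16 - 1*48) = 7 - (16 - 48) = 7 - 1*(-32) = 7 + 32 = 39)
(38 + u)*((5 + l(j))*(-5)) = (38 + 39)*((5 + 0)*(-5)) = 77*(5*(-5)) = 77*(-25) = -1925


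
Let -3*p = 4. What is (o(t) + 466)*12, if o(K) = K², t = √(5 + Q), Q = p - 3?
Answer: 5600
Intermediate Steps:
p = -4/3 (p = -⅓*4 = -4/3 ≈ -1.3333)
Q = -13/3 (Q = -4/3 - 3 = -13/3 ≈ -4.3333)
t = √6/3 (t = √(5 - 13/3) = √(⅔) = √6/3 ≈ 0.81650)
(o(t) + 466)*12 = ((√6/3)² + 466)*12 = (⅔ + 466)*12 = (1400/3)*12 = 5600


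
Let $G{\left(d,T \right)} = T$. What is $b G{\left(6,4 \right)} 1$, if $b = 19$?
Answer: $76$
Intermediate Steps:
$b G{\left(6,4 \right)} 1 = 19 \cdot 4 \cdot 1 = 76 \cdot 1 = 76$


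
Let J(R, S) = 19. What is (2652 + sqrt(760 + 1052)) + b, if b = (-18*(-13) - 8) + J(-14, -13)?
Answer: 2897 + 2*sqrt(453) ≈ 2939.6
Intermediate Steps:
b = 245 (b = (-18*(-13) - 8) + 19 = (234 - 8) + 19 = 226 + 19 = 245)
(2652 + sqrt(760 + 1052)) + b = (2652 + sqrt(760 + 1052)) + 245 = (2652 + sqrt(1812)) + 245 = (2652 + 2*sqrt(453)) + 245 = 2897 + 2*sqrt(453)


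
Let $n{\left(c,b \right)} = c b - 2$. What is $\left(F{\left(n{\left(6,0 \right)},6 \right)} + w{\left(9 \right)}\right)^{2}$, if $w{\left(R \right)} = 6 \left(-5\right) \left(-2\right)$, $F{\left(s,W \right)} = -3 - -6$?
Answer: $3969$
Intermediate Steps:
$n{\left(c,b \right)} = -2 + b c$ ($n{\left(c,b \right)} = b c - 2 = -2 + b c$)
$F{\left(s,W \right)} = 3$ ($F{\left(s,W \right)} = -3 + 6 = 3$)
$w{\left(R \right)} = 60$ ($w{\left(R \right)} = \left(-30\right) \left(-2\right) = 60$)
$\left(F{\left(n{\left(6,0 \right)},6 \right)} + w{\left(9 \right)}\right)^{2} = \left(3 + 60\right)^{2} = 63^{2} = 3969$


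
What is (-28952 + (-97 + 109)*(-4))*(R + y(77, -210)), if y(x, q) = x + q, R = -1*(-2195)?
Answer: -59798000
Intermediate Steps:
R = 2195
y(x, q) = q + x
(-28952 + (-97 + 109)*(-4))*(R + y(77, -210)) = (-28952 + (-97 + 109)*(-4))*(2195 + (-210 + 77)) = (-28952 + 12*(-4))*(2195 - 133) = (-28952 - 48)*2062 = -29000*2062 = -59798000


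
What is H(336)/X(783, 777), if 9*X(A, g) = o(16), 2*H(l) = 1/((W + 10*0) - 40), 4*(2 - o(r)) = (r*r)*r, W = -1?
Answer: 9/83804 ≈ 0.00010739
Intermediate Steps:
o(r) = 2 - r³/4 (o(r) = 2 - r*r*r/4 = 2 - r²*r/4 = 2 - r³/4)
H(l) = -1/82 (H(l) = 1/(2*((-1 + 10*0) - 40)) = 1/(2*((-1 + 0) - 40)) = 1/(2*(-1 - 40)) = (½)/(-41) = (½)*(-1/41) = -1/82)
X(A, g) = -1022/9 (X(A, g) = (2 - ¼*16³)/9 = (2 - ¼*4096)/9 = (2 - 1024)/9 = (⅑)*(-1022) = -1022/9)
H(336)/X(783, 777) = -1/(82*(-1022/9)) = -1/82*(-9/1022) = 9/83804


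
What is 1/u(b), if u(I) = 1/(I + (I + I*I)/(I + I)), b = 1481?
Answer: 2222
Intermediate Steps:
u(I) = 1/(I + (I + I**2)/(2*I)) (u(I) = 1/(I + (I + I**2)/((2*I))) = 1/(I + (I + I**2)*(1/(2*I))) = 1/(I + (I + I**2)/(2*I)))
1/u(b) = 1/(2/(1 + 3*1481)) = 1/(2/(1 + 4443)) = 1/(2/4444) = 1/(2*(1/4444)) = 1/(1/2222) = 2222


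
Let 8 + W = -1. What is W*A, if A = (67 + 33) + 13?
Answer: -1017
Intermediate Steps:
W = -9 (W = -8 - 1 = -9)
A = 113 (A = 100 + 13 = 113)
W*A = -9*113 = -1017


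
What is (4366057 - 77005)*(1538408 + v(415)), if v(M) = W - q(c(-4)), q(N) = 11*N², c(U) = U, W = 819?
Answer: 6601069769652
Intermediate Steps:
v(M) = 643 (v(M) = 819 - 11*(-4)² = 819 - 11*16 = 819 - 1*176 = 819 - 176 = 643)
(4366057 - 77005)*(1538408 + v(415)) = (4366057 - 77005)*(1538408 + 643) = 4289052*1539051 = 6601069769652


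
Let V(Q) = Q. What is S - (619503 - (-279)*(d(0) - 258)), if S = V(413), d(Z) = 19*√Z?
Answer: -547108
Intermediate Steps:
S = 413
S - (619503 - (-279)*(d(0) - 258)) = 413 - (619503 - (-279)*(19*√0 - 258)) = 413 - (619503 - (-279)*(19*0 - 258)) = 413 - (619503 - (-279)*(0 - 258)) = 413 - (619503 - (-279)*(-258)) = 413 - (619503 - 1*71982) = 413 - (619503 - 71982) = 413 - 1*547521 = 413 - 547521 = -547108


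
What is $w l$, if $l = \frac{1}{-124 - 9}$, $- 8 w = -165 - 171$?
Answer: $- \frac{6}{19} \approx -0.31579$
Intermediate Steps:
$w = 42$ ($w = - \frac{-165 - 171}{8} = \left(- \frac{1}{8}\right) \left(-336\right) = 42$)
$l = - \frac{1}{133}$ ($l = \frac{1}{-133} = - \frac{1}{133} \approx -0.0075188$)
$w l = 42 \left(- \frac{1}{133}\right) = - \frac{6}{19}$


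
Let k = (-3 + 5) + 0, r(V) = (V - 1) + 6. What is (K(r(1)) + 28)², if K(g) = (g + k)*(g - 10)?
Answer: 16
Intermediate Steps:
r(V) = 5 + V (r(V) = (-1 + V) + 6 = 5 + V)
k = 2 (k = 2 + 0 = 2)
K(g) = (-10 + g)*(2 + g) (K(g) = (g + 2)*(g - 10) = (2 + g)*(-10 + g) = (-10 + g)*(2 + g))
(K(r(1)) + 28)² = ((-20 + (5 + 1)² - 8*(5 + 1)) + 28)² = ((-20 + 6² - 8*6) + 28)² = ((-20 + 36 - 48) + 28)² = (-32 + 28)² = (-4)² = 16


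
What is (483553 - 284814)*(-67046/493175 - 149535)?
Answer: -14656403178963869/493175 ≈ -2.9718e+10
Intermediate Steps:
(483553 - 284814)*(-67046/493175 - 149535) = 198739*(-67046*1/493175 - 149535) = 198739*(-67046/493175 - 149535) = 198739*(-73746990671/493175) = -14656403178963869/493175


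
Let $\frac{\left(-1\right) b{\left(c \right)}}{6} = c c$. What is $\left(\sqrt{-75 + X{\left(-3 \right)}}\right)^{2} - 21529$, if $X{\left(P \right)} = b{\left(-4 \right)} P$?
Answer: $-21316$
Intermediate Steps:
$b{\left(c \right)} = - 6 c^{2}$ ($b{\left(c \right)} = - 6 c c = - 6 c^{2}$)
$X{\left(P \right)} = - 96 P$ ($X{\left(P \right)} = - 6 \left(-4\right)^{2} P = \left(-6\right) 16 P = - 96 P$)
$\left(\sqrt{-75 + X{\left(-3 \right)}}\right)^{2} - 21529 = \left(\sqrt{-75 - -288}\right)^{2} - 21529 = \left(\sqrt{-75 + 288}\right)^{2} - 21529 = \left(\sqrt{213}\right)^{2} - 21529 = 213 - 21529 = -21316$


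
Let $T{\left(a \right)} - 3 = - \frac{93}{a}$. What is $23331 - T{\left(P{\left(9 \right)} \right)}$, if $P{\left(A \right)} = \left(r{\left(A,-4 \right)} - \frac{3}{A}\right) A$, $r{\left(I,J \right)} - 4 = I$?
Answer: $\frac{886495}{38} \approx 23329.0$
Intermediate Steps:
$r{\left(I,J \right)} = 4 + I$
$P{\left(A \right)} = A \left(4 + A - \frac{3}{A}\right)$ ($P{\left(A \right)} = \left(\left(4 + A\right) - \frac{3}{A}\right) A = \left(4 + A - \frac{3}{A}\right) A = A \left(4 + A - \frac{3}{A}\right)$)
$T{\left(a \right)} = 3 - \frac{93}{a}$
$23331 - T{\left(P{\left(9 \right)} \right)} = 23331 - \left(3 - \frac{93}{-3 + 9 \left(4 + 9\right)}\right) = 23331 - \left(3 - \frac{93}{-3 + 9 \cdot 13}\right) = 23331 - \left(3 - \frac{93}{-3 + 117}\right) = 23331 - \left(3 - \frac{93}{114}\right) = 23331 - \left(3 - \frac{31}{38}\right) = 23331 - \frac{83}{38} = \frac{886495}{38}$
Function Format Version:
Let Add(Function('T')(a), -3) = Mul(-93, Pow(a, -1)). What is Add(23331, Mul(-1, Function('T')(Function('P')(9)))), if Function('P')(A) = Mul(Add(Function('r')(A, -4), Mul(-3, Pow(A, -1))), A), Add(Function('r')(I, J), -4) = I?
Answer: Rational(886495, 38) ≈ 23329.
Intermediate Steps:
Function('r')(I, J) = Add(4, I)
Function('P')(A) = Mul(A, Add(4, A, Mul(-3, Pow(A, -1)))) (Function('P')(A) = Mul(Add(Add(4, A), Mul(-3, Pow(A, -1))), A) = Mul(Add(4, A, Mul(-3, Pow(A, -1))), A) = Mul(A, Add(4, A, Mul(-3, Pow(A, -1)))))
Function('T')(a) = Add(3, Mul(-93, Pow(a, -1)))
Add(23331, Mul(-1, Function('T')(Function('P')(9)))) = Add(23331, Mul(-1, Add(3, Mul(-93, Pow(Add(-3, Mul(9, Add(4, 9))), -1))))) = Add(23331, Mul(-1, Add(3, Mul(-93, Pow(Add(-3, Mul(9, 13)), -1))))) = Add(23331, Mul(-1, Add(3, Mul(-93, Pow(Add(-3, 117), -1))))) = Add(23331, Mul(-1, Add(3, Mul(-93, Pow(114, -1))))) = Add(23331, Mul(-1, Add(3, Mul(-93, Rational(1, 114))))) = Add(23331, Mul(-1, Add(3, Rational(-31, 38)))) = Add(23331, Mul(-1, Rational(83, 38))) = Add(23331, Rational(-83, 38)) = Rational(886495, 38)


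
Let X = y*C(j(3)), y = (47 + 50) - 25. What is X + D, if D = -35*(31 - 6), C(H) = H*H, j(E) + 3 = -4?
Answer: 2653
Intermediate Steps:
j(E) = -7 (j(E) = -3 - 4 = -7)
C(H) = H²
y = 72 (y = 97 - 25 = 72)
X = 3528 (X = 72*(-7)² = 72*49 = 3528)
D = -875 (D = -35*25 = -875)
X + D = 3528 - 875 = 2653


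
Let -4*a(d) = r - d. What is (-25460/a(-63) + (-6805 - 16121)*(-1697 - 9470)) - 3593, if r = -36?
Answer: 6912400163/27 ≈ 2.5601e+8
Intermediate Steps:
a(d) = 9 + d/4 (a(d) = -(-36 - d)/4 = 9 + d/4)
(-25460/a(-63) + (-6805 - 16121)*(-1697 - 9470)) - 3593 = (-25460/(9 + (¼)*(-63)) + (-6805 - 16121)*(-1697 - 9470)) - 3593 = (-25460/(9 - 63/4) - 22926*(-11167)) - 3593 = (-25460/(-27/4) + 256014642) - 3593 = (-25460*(-4/27) + 256014642) - 3593 = (101840/27 + 256014642) - 3593 = 6912497174/27 - 3593 = 6912400163/27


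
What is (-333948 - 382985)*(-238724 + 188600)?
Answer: 35935549692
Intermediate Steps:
(-333948 - 382985)*(-238724 + 188600) = -716933*(-50124) = 35935549692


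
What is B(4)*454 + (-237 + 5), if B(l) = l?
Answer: 1584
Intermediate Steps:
B(4)*454 + (-237 + 5) = 4*454 + (-237 + 5) = 1816 - 232 = 1584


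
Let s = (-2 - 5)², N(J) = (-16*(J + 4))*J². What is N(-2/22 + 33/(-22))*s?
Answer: -6362650/1331 ≈ -4780.4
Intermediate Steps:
N(J) = J²*(-64 - 16*J) (N(J) = (-16*(4 + J))*J² = (-64 - 16*J)*J² = J²*(-64 - 16*J))
s = 49 (s = (-7)² = 49)
N(-2/22 + 33/(-22))*s = (16*(-2/22 + 33/(-22))²*(-4 - (-2/22 + 33/(-22))))*49 = (16*(-2*1/22 + 33*(-1/22))²*(-4 - (-2*1/22 + 33*(-1/22))))*49 = (16*(-1/11 - 3/2)²*(-4 - (-1/11 - 3/2)))*49 = (16*(-35/22)²*(-4 - 1*(-35/22)))*49 = (16*(1225/484)*(-4 + 35/22))*49 = (16*(1225/484)*(-53/22))*49 = -129850/1331*49 = -6362650/1331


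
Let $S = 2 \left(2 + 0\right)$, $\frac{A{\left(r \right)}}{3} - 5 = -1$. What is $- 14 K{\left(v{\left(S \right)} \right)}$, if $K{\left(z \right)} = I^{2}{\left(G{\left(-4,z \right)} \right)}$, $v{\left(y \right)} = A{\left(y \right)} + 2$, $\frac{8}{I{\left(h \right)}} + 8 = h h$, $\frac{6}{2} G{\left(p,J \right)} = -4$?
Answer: $- \frac{162}{7} \approx -23.143$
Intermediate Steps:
$G{\left(p,J \right)} = - \frac{4}{3}$ ($G{\left(p,J \right)} = \frac{1}{3} \left(-4\right) = - \frac{4}{3}$)
$A{\left(r \right)} = 12$ ($A{\left(r \right)} = 15 + 3 \left(-1\right) = 15 - 3 = 12$)
$I{\left(h \right)} = \frac{8}{-8 + h^{2}}$ ($I{\left(h \right)} = \frac{8}{-8 + h h} = \frac{8}{-8 + h^{2}}$)
$S = 4$ ($S = 2 \cdot 2 = 4$)
$v{\left(y \right)} = 14$ ($v{\left(y \right)} = 12 + 2 = 14$)
$K{\left(z \right)} = \frac{81}{49}$ ($K{\left(z \right)} = \left(\frac{8}{-8 + \left(- \frac{4}{3}\right)^{2}}\right)^{2} = \left(\frac{8}{-8 + \frac{16}{9}}\right)^{2} = \left(\frac{8}{- \frac{56}{9}}\right)^{2} = \left(8 \left(- \frac{9}{56}\right)\right)^{2} = \left(- \frac{9}{7}\right)^{2} = \frac{81}{49}$)
$- 14 K{\left(v{\left(S \right)} \right)} = \left(-14\right) \frac{81}{49} = - \frac{162}{7}$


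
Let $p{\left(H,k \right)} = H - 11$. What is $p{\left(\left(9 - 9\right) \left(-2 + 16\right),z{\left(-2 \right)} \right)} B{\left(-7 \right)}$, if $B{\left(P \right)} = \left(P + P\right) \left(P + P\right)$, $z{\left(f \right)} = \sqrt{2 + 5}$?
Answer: $-2156$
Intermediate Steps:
$z{\left(f \right)} = \sqrt{7}$
$p{\left(H,k \right)} = -11 + H$ ($p{\left(H,k \right)} = H - 11 = -11 + H$)
$B{\left(P \right)} = 4 P^{2}$ ($B{\left(P \right)} = 2 P 2 P = 4 P^{2}$)
$p{\left(\left(9 - 9\right) \left(-2 + 16\right),z{\left(-2 \right)} \right)} B{\left(-7 \right)} = \left(-11 + \left(9 - 9\right) \left(-2 + 16\right)\right) 4 \left(-7\right)^{2} = \left(-11 + 0 \cdot 14\right) 4 \cdot 49 = \left(-11 + 0\right) 196 = \left(-11\right) 196 = -2156$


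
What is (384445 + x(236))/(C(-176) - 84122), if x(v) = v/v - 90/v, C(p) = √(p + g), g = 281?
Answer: -1908079725563/417514135961 - 45364583*√105/835028271922 ≈ -4.5707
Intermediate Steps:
C(p) = √(281 + p) (C(p) = √(p + 281) = √(281 + p))
x(v) = 1 - 90/v
(384445 + x(236))/(C(-176) - 84122) = (384445 + (-90 + 236)/236)/(√(281 - 176) - 84122) = (384445 + (1/236)*146)/(√105 - 84122) = (384445 + 73/118)/(-84122 + √105) = 45364583/(118*(-84122 + √105))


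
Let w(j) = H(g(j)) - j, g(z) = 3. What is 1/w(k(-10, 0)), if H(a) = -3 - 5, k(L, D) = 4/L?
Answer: -5/38 ≈ -0.13158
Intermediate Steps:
H(a) = -8
w(j) = -8 - j
1/w(k(-10, 0)) = 1/(-8 - 4/(-10)) = 1/(-8 - 4*(-1)/10) = 1/(-8 - 1*(-⅖)) = 1/(-8 + ⅖) = 1/(-38/5) = -5/38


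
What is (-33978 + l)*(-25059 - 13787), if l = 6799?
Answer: 1055795434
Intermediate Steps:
(-33978 + l)*(-25059 - 13787) = (-33978 + 6799)*(-25059 - 13787) = -27179*(-38846) = 1055795434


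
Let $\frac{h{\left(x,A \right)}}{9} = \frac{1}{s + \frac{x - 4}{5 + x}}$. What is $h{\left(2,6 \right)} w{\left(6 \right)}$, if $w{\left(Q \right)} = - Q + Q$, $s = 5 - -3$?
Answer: $0$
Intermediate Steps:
$s = 8$ ($s = 5 + 3 = 8$)
$w{\left(Q \right)} = 0$
$h{\left(x,A \right)} = \frac{9}{8 + \frac{-4 + x}{5 + x}}$ ($h{\left(x,A \right)} = \frac{9}{8 + \frac{x - 4}{5 + x}} = \frac{9}{8 + \frac{-4 + x}{5 + x}}$)
$h{\left(2,6 \right)} w{\left(6 \right)} = \frac{5 + 2}{4 + 2} \cdot 0 = \frac{1}{6} \cdot 7 \cdot 0 = \frac{7}{6} \cdot 0 = 0$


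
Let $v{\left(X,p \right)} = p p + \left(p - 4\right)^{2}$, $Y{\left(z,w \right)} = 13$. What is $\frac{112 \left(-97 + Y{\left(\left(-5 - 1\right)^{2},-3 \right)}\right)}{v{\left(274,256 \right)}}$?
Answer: $- \frac{588}{8065} \approx -0.072908$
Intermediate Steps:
$v{\left(X,p \right)} = p^{2} + \left(-4 + p\right)^{2}$
$\frac{112 \left(-97 + Y{\left(\left(-5 - 1\right)^{2},-3 \right)}\right)}{v{\left(274,256 \right)}} = \frac{112 \left(-97 + 13\right)}{256^{2} + \left(-4 + 256\right)^{2}} = \frac{112 \left(-84\right)}{65536 + 252^{2}} = - \frac{9408}{65536 + 63504} = - \frac{9408}{129040} = \left(-9408\right) \frac{1}{129040} = - \frac{588}{8065}$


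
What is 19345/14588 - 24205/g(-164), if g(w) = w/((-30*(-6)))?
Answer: 15890407445/598108 ≈ 26568.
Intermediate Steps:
g(w) = w/180
19345/14588 - 24205/g(-164) = 19345/14588 - 24205/((1/180)*(-164)) = 19345*(1/14588) - 24205/(-41/45) = 19345/14588 - 24205*(-45/41) = 19345/14588 + 1089225/41 = 15890407445/598108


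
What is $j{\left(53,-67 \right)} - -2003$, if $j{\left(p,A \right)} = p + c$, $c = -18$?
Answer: $2038$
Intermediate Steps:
$j{\left(p,A \right)} = -18 + p$ ($j{\left(p,A \right)} = p - 18 = -18 + p$)
$j{\left(53,-67 \right)} - -2003 = \left(-18 + 53\right) - -2003 = 35 + 2003 = 2038$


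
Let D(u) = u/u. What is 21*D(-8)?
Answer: 21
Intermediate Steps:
D(u) = 1
21*D(-8) = 21*1 = 21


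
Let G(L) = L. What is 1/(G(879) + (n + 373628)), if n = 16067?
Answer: 1/390574 ≈ 2.5603e-6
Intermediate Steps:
1/(G(879) + (n + 373628)) = 1/(879 + (16067 + 373628)) = 1/(879 + 389695) = 1/390574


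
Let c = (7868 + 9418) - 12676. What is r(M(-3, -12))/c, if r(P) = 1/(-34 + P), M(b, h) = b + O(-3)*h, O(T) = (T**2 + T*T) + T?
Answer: -1/1000370 ≈ -9.9963e-7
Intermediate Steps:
O(T) = T + 2*T**2 (O(T) = (T**2 + T**2) + T = 2*T**2 + T = T + 2*T**2)
M(b, h) = b + 15*h (M(b, h) = b + (-3*(1 + 2*(-3)))*h = b + (-3*(1 - 6))*h = b + (-3*(-5))*h = b + 15*h)
c = 4610 (c = 17286 - 12676 = 4610)
r(M(-3, -12))/c = 1/((-34 + (-3 + 15*(-12)))*4610) = (1/4610)/(-34 + (-3 - 180)) = (1/4610)/(-34 - 183) = (1/4610)/(-217) = -1/217*1/4610 = -1/1000370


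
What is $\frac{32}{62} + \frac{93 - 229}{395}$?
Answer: $\frac{2104}{12245} \approx 0.17183$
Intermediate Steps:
$\frac{32}{62} + \frac{93 - 229}{395} = 32 \cdot \frac{1}{62} - \frac{136}{395} = \frac{16}{31} - \frac{136}{395} = \frac{2104}{12245}$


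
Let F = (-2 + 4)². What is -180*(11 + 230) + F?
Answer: -43376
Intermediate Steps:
F = 4 (F = 2² = 4)
-180*(11 + 230) + F = -180*(11 + 230) + 4 = -180*241 + 4 = -43380 + 4 = -43376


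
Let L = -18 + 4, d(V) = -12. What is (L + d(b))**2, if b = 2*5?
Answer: 676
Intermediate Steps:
b = 10
L = -14
(L + d(b))**2 = (-14 - 12)**2 = (-26)**2 = 676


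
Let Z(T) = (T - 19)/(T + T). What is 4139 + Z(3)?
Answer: 12409/3 ≈ 4136.3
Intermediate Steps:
Z(T) = (-19 + T)/(2*T) (Z(T) = (-19 + T)/((2*T)) = (-19 + T)*(1/(2*T)) = (-19 + T)/(2*T))
4139 + Z(3) = 4139 + (½)*(-19 + 3)/3 = 4139 + (½)*(⅓)*(-16) = 4139 - 8/3 = 12409/3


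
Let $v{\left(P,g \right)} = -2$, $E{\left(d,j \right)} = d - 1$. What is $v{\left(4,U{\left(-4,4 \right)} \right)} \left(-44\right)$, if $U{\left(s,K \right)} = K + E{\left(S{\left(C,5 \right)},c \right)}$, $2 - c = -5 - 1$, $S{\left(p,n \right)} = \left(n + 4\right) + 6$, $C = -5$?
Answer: $88$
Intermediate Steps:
$S{\left(p,n \right)} = 10 + n$ ($S{\left(p,n \right)} = \left(4 + n\right) + 6 = 10 + n$)
$c = 8$ ($c = 2 - \left(-5 - 1\right) = 2 - -6 = 2 + 6 = 8$)
$E{\left(d,j \right)} = -1 + d$
$U{\left(s,K \right)} = 14 + K$ ($U{\left(s,K \right)} = K + \left(-1 + \left(10 + 5\right)\right) = K + \left(-1 + 15\right) = K + 14 = 14 + K$)
$v{\left(4,U{\left(-4,4 \right)} \right)} \left(-44\right) = \left(-2\right) \left(-44\right) = 88$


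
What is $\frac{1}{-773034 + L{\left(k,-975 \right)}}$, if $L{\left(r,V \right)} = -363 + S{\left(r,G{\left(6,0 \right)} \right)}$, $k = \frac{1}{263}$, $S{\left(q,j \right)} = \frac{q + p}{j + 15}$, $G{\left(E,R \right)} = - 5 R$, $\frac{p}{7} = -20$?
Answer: $- \frac{1315}{1017029328} \approx -1.293 \cdot 10^{-6}$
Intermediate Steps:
$p = -140$ ($p = 7 \left(-20\right) = -140$)
$S{\left(q,j \right)} = \frac{-140 + q}{15 + j}$ ($S{\left(q,j \right)} = \frac{q - 140}{j + 15} = \frac{-140 + q}{15 + j}$)
$k = \frac{1}{263} \approx 0.0038023$
$L{\left(r,V \right)} = - \frac{1117}{3} + \frac{r}{15}$ ($L{\left(r,V \right)} = -363 + \frac{-140 + r}{15 - 0} = -363 + \frac{-140 + r}{15 + 0} = -363 + \frac{-140 + r}{15} = -363 + \left(- \frac{28}{3} + \frac{r}{15}\right) = - \frac{1117}{3} + \frac{r}{15}$)
$\frac{1}{-773034 + L{\left(k,-975 \right)}} = \frac{1}{-773034 + \left(- \frac{1117}{3} + \frac{1}{15} \cdot \frac{1}{263}\right)} = \frac{1}{-773034 + \left(- \frac{1117}{3} + \frac{1}{3945}\right)} = \frac{1}{-773034 - \frac{489618}{1315}} = \frac{1}{- \frac{1017029328}{1315}} = - \frac{1315}{1017029328}$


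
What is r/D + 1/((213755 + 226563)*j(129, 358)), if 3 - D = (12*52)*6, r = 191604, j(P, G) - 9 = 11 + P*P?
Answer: -468544474428617/9148164332906 ≈ -51.217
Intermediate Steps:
j(P, G) = 20 + P² (j(P, G) = 9 + (11 + P*P) = 9 + (11 + P²) = 20 + P²)
D = -3741 (D = 3 - 12*52*6 = 3 - 624*6 = 3 - 1*3744 = 3 - 3744 = -3741)
r/D + 1/((213755 + 226563)*j(129, 358)) = 191604/(-3741) + 1/((213755 + 226563)*(20 + 129²)) = 191604*(-1/3741) + 1/(440318*(20 + 16641)) = -63868/1247 + (1/440318)/16661 = -63868/1247 + (1/440318)*(1/16661) = -63868/1247 + 1/7336138198 = -468544474428617/9148164332906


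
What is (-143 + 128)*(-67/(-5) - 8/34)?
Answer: -3357/17 ≈ -197.47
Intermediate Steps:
(-143 + 128)*(-67/(-5) - 8/34) = -15*(-67*(-⅕) - 8*1/34) = -15*(67/5 - 4/17) = -15*1119/85 = -3357/17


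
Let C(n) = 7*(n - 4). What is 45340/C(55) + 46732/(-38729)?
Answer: 1739289536/13826253 ≈ 125.80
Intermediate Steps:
C(n) = -28 + 7*n (C(n) = 7*(-4 + n) = -28 + 7*n)
45340/C(55) + 46732/(-38729) = 45340/(-28 + 7*55) + 46732/(-38729) = 45340/(-28 + 385) + 46732*(-1/38729) = 45340/357 - 46732/38729 = 1739289536/13826253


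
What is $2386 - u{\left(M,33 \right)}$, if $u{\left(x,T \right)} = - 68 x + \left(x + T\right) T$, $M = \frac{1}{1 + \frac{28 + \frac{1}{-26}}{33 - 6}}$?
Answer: $\frac{1877983}{1429} \approx 1314.2$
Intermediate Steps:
$M = \frac{702}{1429}$ ($M = \frac{1}{1 + \frac{28 - \frac{1}{26}}{27}} = \frac{1}{1 + \frac{727}{26} \cdot \frac{1}{27}} = \frac{1}{1 + \frac{727}{702}} = \frac{1}{\frac{1429}{702}} = \frac{702}{1429} \approx 0.49125$)
$u{\left(x,T \right)} = - 68 x + T \left(T + x\right)$ ($u{\left(x,T \right)} = - 68 x + \left(T + x\right) T = - 68 x + T \left(T + x\right)$)
$2386 - u{\left(M,33 \right)} = 2386 - \left(33^{2} - \frac{47736}{1429} + 33 \cdot \frac{702}{1429}\right) = 2386 - \left(1089 - \frac{47736}{1429} + \frac{23166}{1429}\right) = 2386 - \frac{1531611}{1429} = \frac{1877983}{1429}$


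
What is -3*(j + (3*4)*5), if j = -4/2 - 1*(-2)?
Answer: -180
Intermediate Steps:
j = 0 (j = -4*1/2 + 2 = -2 + 2 = 0)
-3*(j + (3*4)*5) = -3*(0 + (3*4)*5) = -3*(0 + 12*5) = -3*(0 + 60) = -3*60 = -180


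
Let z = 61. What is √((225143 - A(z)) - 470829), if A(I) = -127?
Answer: I*√245559 ≈ 495.54*I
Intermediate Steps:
√((225143 - A(z)) - 470829) = √((225143 - 1*(-127)) - 470829) = √((225143 + 127) - 470829) = √(225270 - 470829) = √(-245559) = I*√245559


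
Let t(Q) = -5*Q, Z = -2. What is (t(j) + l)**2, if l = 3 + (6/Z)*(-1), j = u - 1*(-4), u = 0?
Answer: 196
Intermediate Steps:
j = 4 (j = 0 - 1*(-4) = 0 + 4 = 4)
l = 6 (l = 3 + (6/(-2))*(-1) = 3 + (6*(-1/2))*(-1) = 3 - 3*(-1) = 3 + 3 = 6)
(t(j) + l)**2 = (-5*4 + 6)**2 = (-20 + 6)**2 = (-14)**2 = 196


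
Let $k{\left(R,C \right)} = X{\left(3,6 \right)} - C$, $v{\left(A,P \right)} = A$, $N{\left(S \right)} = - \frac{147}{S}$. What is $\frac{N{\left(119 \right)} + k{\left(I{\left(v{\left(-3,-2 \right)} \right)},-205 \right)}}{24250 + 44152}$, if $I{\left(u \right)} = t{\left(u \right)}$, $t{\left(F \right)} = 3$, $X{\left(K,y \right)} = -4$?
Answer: $\frac{1698}{581417} \approx 0.0029205$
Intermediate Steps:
$I{\left(u \right)} = 3$
$k{\left(R,C \right)} = -4 - C$
$\frac{N{\left(119 \right)} + k{\left(I{\left(v{\left(-3,-2 \right)} \right)},-205 \right)}}{24250 + 44152} = \frac{- \frac{147}{119} - -201}{24250 + 44152} = \frac{\left(-147\right) \frac{1}{119} + \left(-4 + 205\right)}{68402} = \left(- \frac{21}{17} + 201\right) \frac{1}{68402} = \frac{3396}{17} \cdot \frac{1}{68402} = \frac{1698}{581417}$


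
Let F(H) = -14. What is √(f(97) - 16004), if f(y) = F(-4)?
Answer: I*√16018 ≈ 126.56*I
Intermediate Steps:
f(y) = -14
√(f(97) - 16004) = √(-14 - 16004) = √(-16018) = I*√16018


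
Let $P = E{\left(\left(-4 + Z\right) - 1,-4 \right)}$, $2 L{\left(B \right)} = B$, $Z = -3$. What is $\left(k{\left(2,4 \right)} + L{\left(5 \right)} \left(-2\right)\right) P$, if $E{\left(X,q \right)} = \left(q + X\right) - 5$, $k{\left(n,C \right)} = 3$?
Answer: $34$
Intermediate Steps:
$L{\left(B \right)} = \frac{B}{2}$
$E{\left(X,q \right)} = -5 + X + q$ ($E{\left(X,q \right)} = \left(X + q\right) - 5 = -5 + X + q$)
$P = -17$ ($P = -5 - 8 - 4 = -17$)
$\left(k{\left(2,4 \right)} + L{\left(5 \right)} \left(-2\right)\right) P = \left(3 + \frac{1}{2} \cdot 5 \left(-2\right)\right) \left(-17\right) = \left(3 + \frac{5}{2} \left(-2\right)\right) \left(-17\right) = \left(3 - 5\right) \left(-17\right) = \left(-2\right) \left(-17\right) = 34$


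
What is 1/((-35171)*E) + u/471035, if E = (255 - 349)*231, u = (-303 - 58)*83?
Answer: -22882835334487/359730886882290 ≈ -0.063611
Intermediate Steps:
u = -29963 (u = -361*83 = -29963)
E = -21714 (E = -94*231 = -21714)
1/((-35171)*E) + u/471035 = 1/(-35171*(-21714)) - 29963/471035 = -1/35171*(-1/21714) - 29963*1/471035 = 1/763703094 - 29963/471035 = -22882835334487/359730886882290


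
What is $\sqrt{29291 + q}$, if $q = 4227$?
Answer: $\sqrt{33518} \approx 183.08$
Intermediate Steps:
$\sqrt{29291 + q} = \sqrt{29291 + 4227} = \sqrt{33518}$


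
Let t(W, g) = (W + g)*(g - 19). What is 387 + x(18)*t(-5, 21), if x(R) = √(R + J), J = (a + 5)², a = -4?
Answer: 387 + 32*√19 ≈ 526.48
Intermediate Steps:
J = 1 (J = (-4 + 5)² = 1² = 1)
x(R) = √(1 + R) (x(R) = √(R + 1) = √(1 + R))
t(W, g) = (-19 + g)*(W + g) (t(W, g) = (W + g)*(-19 + g) = (-19 + g)*(W + g))
387 + x(18)*t(-5, 21) = 387 + √(1 + 18)*(21² - 19*(-5) - 19*21 - 5*21) = 387 + √19*(441 + 95 - 399 - 105) = 387 + √19*32 = 387 + 32*√19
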